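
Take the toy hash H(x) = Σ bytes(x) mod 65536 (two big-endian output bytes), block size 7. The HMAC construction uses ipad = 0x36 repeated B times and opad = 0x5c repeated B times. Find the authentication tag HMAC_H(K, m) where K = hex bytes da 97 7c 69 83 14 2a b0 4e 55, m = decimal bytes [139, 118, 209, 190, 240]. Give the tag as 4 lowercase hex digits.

027b

Key hex bytes da 97 7c 69 83 14 2a b0 4e 55 is 10 bytes > B = 7, so hash it first: H(key) = 04 6a, then zero-pad to 7 bytes: K' = 04 6a 00 00 00 00 00.
K' ⊕ ipad = 32 5c 36 36 36 36 36.  K' ⊕ opad = 58 36 5c 5c 5c 5c 5c.
Inner input = (K'⊕ipad) ∥ m = 32 5c 36 36 36 36 36 ∥ 8b 76 d1 be f0.
Inner hash: sum = 50+92+54+54+54+54+54+139+118+209+190+240 = 1308 → 05 1c.
Outer input = (K'⊕opad) ∥ inner = 58 36 5c 5c 5c 5c 5c ∥ 05 1c.
Outer hash (tag): sum = 88+54+92+92+92+92+92+5+28 = 635 → 02 7b.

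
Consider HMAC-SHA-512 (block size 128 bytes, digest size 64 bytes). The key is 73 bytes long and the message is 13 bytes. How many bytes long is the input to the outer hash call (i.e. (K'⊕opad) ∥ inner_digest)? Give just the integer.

Key is 73 ≤ 128 bytes, zero-padded: |K'| = 128.
Outer input = (K'⊕opad) ∥ H(inner) → 128 + 64 = 192 bytes.

192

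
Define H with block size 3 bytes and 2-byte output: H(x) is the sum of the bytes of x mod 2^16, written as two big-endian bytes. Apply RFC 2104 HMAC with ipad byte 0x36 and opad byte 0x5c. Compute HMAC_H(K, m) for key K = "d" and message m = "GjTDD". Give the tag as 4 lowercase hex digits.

Key "d" = 64 is 1 byte ≤ B = 3; zero-pad to 3 bytes: K' = 64 00 00.
K' ⊕ ipad = 52 36 36.  K' ⊕ opad = 38 5c 5c.
Inner input = (K'⊕ipad) ∥ m = 52 36 36 ∥ 47 6a 54 44 44.
Inner hash: sum = 82+54+54+71+106+84+68+68 = 587 → 02 4b.
Outer input = (K'⊕opad) ∥ inner = 38 5c 5c ∥ 02 4b.
Outer hash (tag): sum = 56+92+92+2+75 = 317 → 01 3d.

013d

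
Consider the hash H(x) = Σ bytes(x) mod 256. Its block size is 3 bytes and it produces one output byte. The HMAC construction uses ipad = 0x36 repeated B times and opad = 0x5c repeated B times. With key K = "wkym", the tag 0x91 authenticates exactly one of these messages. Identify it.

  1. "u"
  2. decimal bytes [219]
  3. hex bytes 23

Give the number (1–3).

Key "wkym" = 77 6b 79 6d is 4 bytes > B = 3, so hash it first: H(key) = c8, then zero-pad to 3 bytes: K' = c8 00 00.
K' ⊕ ipad = fe 36 36; K' ⊕ opad = 94 5c 5c.
m1: inner = H(fe 36 36 75) = df; tag = H(94 5c 5c df) = 2b
m2: inner = H(fe 36 36 db) = 45; tag = H(94 5c 5c 45) = 91 ← matches
m3: inner = H(fe 36 36 23) = 8d; tag = H(94 5c 5c 8d) = d9

2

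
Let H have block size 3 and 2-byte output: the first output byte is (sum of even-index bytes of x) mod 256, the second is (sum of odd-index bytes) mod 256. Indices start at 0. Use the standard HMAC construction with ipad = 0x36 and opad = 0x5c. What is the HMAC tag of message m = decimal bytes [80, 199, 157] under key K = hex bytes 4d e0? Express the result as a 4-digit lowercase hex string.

3034

Key hex bytes 4d e0 is 2 bytes ≤ B = 3; zero-pad to 3 bytes: K' = 4d e0 00.
K' ⊕ ipad = 7b d6 36.  K' ⊕ opad = 11 bc 5c.
Inner input = (K'⊕ipad) ∥ m = 7b d6 36 ∥ 50 c7 9d.
Inner hash: even-index sum = 376 mod 256 = 120; odd-index sum = 451 mod 256 = 195 → 78 c3.
Outer input = (K'⊕opad) ∥ inner = 11 bc 5c ∥ 78 c3.
Outer hash (tag): even-index sum = 304 mod 256 = 48; odd-index sum = 308 mod 256 = 52 → 30 34.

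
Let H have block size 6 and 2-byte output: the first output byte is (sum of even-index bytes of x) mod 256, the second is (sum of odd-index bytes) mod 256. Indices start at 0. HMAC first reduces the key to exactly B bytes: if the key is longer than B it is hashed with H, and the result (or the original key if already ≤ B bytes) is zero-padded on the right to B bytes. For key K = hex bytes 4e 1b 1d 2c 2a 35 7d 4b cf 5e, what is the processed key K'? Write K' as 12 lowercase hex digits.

|K| = 10 > B = 6, so first hash the key.
H(K): even-index sum = 481 mod 256 = 225; odd-index sum = 293 mod 256 = 37 → e1 25.
Zero-pad H(K) = e1 25 to 6 bytes: K' = e1 25 00 00 00 00.

e12500000000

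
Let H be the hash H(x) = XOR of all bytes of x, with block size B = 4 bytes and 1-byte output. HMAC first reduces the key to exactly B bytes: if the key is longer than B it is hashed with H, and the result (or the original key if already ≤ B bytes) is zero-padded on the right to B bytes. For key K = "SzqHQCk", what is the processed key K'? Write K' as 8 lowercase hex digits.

69000000

|K| = 7 > B = 4, so first hash the key.
H(K): XOR 53⊕7a⊕71⊕48⊕51⊕43⊕6b = 69.
Zero-pad H(K) = 69 to 4 bytes: K' = 69 00 00 00.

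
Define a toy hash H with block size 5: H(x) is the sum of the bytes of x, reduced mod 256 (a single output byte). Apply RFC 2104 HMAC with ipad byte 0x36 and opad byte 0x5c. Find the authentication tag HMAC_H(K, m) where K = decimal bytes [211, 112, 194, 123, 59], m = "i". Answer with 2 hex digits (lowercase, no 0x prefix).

c9

Key decimal bytes [211, 112, 194, 123, 59] = d3 70 c2 7b 3b is exactly B = 5 bytes: K' = d3 70 c2 7b 3b.
K' ⊕ ipad = e5 46 f4 4d 0d.  K' ⊕ opad = 8f 2c 9e 27 67.
Inner input = (K'⊕ipad) ∥ m = e5 46 f4 4d 0d ∥ 69.
Inner hash: sum = 229+70+244+77+13+105 = 738; mod 256 = 226 → e2.
Outer input = (K'⊕opad) ∥ inner = 8f 2c 9e 27 67 ∥ e2.
Outer hash (tag): sum = 143+44+158+39+103+226 = 713; mod 256 = 201 → c9.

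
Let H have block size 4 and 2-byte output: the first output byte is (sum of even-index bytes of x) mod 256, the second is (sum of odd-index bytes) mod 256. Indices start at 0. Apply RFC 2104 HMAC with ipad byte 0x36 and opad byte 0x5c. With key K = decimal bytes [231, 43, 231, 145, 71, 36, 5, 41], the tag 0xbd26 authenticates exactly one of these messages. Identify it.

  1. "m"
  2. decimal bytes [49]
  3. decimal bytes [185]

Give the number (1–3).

3

Key decimal bytes [231, 43, 231, 145, 71, 36, 5, 41] = e7 2b e7 91 47 24 05 29 is 8 bytes > B = 4, so hash it first: H(key) = 1a 09, then zero-pad to 4 bytes: K' = 1a 09 00 00.
K' ⊕ ipad = 2c 3f 36 36; K' ⊕ opad = 46 55 5c 5c.
m1: inner = H(2c 3f 36 36 6d) = cf 75; tag = H(46 55 5c 5c cf 75) = 7126
m2: inner = H(2c 3f 36 36 31) = 93 75; tag = H(46 55 5c 5c 93 75) = 3526
m3: inner = H(2c 3f 36 36 b9) = 1b 75; tag = H(46 55 5c 5c 1b 75) = bd26 ← matches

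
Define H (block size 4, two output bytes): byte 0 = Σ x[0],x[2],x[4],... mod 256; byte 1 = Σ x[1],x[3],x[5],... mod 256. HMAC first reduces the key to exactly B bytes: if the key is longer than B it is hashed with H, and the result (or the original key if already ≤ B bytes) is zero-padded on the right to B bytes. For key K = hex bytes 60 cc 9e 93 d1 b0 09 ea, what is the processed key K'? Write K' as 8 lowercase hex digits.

d8f90000

|K| = 8 > B = 4, so first hash the key.
H(K): even-index sum = 472 mod 256 = 216; odd-index sum = 761 mod 256 = 249 → d8 f9.
Zero-pad H(K) = d8 f9 to 4 bytes: K' = d8 f9 00 00.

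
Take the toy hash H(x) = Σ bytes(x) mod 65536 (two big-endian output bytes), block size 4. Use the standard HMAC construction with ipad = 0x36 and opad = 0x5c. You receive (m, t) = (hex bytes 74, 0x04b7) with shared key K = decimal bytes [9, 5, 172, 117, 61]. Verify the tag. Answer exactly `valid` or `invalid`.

invalid

Key decimal bytes [9, 5, 172, 117, 61] = 09 05 ac 75 3d is 5 bytes > B = 4, so hash it first: H(key) = 01 6c, then zero-pad to 4 bytes: K' = 01 6c 00 00.
K' ⊕ ipad = 37 5a 36 36; K' ⊕ opad = 5d 30 5c 5c.
Inner hash: sum = 55+90+54+54+116 = 369 → 01 71.
Outer hash (recomputed tag): sum = 93+48+92+92+1+113 = 439 → 01 b7.
Recomputed tag = 01b7; claimed = 04b7 → mismatch.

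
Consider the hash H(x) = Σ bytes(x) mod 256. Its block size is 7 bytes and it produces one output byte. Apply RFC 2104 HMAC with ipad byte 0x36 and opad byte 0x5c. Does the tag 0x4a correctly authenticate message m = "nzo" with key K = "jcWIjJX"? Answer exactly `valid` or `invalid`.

invalid

Key "jcWIjJX" = 6a 63 57 49 6a 4a 58 is exactly B = 7 bytes: K' = 6a 63 57 49 6a 4a 58.
K' ⊕ ipad = 5c 55 61 7f 5c 7c 6e; K' ⊕ opad = 36 3f 0b 15 36 16 04.
Inner hash: sum = 92+85+97+127+92+124+110+110+122+111 = 1070; mod 256 = 46 → 2e.
Outer hash (recomputed tag): sum = 54+63+11+21+54+22+4+46 = 275; mod 256 = 19 → 13.
Recomputed tag = 13; claimed = 4a → mismatch.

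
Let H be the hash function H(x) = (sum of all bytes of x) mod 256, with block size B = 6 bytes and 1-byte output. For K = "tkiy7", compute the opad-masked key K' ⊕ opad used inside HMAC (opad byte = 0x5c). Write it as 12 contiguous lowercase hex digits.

Key "tkiy7" = 74 6b 69 79 37 is 5 bytes ≤ B = 6; zero-pad to 6 bytes: K' = 74 6b 69 79 37 00.
XOR each byte with 0x5c: 74⊕5c=28, 6b⊕5c=37, 69⊕5c=35, 79⊕5c=25, 37⊕5c=6b, 00⊕5c=5c.

283735256b5c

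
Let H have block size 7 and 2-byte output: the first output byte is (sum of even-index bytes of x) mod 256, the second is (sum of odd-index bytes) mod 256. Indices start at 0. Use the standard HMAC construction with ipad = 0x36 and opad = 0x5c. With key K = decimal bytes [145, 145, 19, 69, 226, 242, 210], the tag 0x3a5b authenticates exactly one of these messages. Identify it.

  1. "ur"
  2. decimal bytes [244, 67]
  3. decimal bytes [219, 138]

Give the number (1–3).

2

Key decimal bytes [145, 145, 19, 69, 226, 242, 210] = 91 91 13 45 e2 f2 d2 is exactly B = 7 bytes: K' = 91 91 13 45 e2 f2 d2.
K' ⊕ ipad = a7 a7 25 73 d4 c4 e4; K' ⊕ opad = cd cd 4f 19 be ae 8e.
m1: inner = H(a7 a7 25 73 d4 c4 e4 75 72) = f6 53; tag = H(cd cd 4f 19 be ae 8e f6 53) = bb8a
m2: inner = H(a7 a7 25 73 d4 c4 e4 f4 43) = c7 d2; tag = H(cd cd 4f 19 be ae 8e c7 d2) = 3a5b ← matches
m3: inner = H(a7 a7 25 73 d4 c4 e4 db 8a) = 0e b9; tag = H(cd cd 4f 19 be ae 8e 0e b9) = 21a2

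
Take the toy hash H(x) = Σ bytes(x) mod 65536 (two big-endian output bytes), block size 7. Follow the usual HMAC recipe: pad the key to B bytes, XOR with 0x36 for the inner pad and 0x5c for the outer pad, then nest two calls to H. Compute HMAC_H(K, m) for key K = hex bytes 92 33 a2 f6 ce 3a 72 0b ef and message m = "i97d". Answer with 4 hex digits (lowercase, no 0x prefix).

0318

Key hex bytes 92 33 a2 f6 ce 3a 72 0b ef is 9 bytes > B = 7, so hash it first: H(key) = 04 d1, then zero-pad to 7 bytes: K' = 04 d1 00 00 00 00 00.
K' ⊕ ipad = 32 e7 36 36 36 36 36.  K' ⊕ opad = 58 8d 5c 5c 5c 5c 5c.
Inner input = (K'⊕ipad) ∥ m = 32 e7 36 36 36 36 36 ∥ 69 39 37 64.
Inner hash: sum = 50+231+54+54+54+54+54+105+57+55+100 = 868 → 03 64.
Outer input = (K'⊕opad) ∥ inner = 58 8d 5c 5c 5c 5c 5c ∥ 03 64.
Outer hash (tag): sum = 88+141+92+92+92+92+92+3+100 = 792 → 03 18.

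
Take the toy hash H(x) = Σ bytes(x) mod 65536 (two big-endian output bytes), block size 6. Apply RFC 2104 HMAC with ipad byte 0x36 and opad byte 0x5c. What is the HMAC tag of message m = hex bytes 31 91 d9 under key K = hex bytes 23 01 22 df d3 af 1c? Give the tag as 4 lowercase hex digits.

030c

Key hex bytes 23 01 22 df d3 af 1c is 7 bytes > B = 6, so hash it first: H(key) = 02 c3, then zero-pad to 6 bytes: K' = 02 c3 00 00 00 00.
K' ⊕ ipad = 34 f5 36 36 36 36.  K' ⊕ opad = 5e 9f 5c 5c 5c 5c.
Inner input = (K'⊕ipad) ∥ m = 34 f5 36 36 36 36 ∥ 31 91 d9.
Inner hash: sum = 52+245+54+54+54+54+49+145+217 = 924 → 03 9c.
Outer input = (K'⊕opad) ∥ inner = 5e 9f 5c 5c 5c 5c ∥ 03 9c.
Outer hash (tag): sum = 94+159+92+92+92+92+3+156 = 780 → 03 0c.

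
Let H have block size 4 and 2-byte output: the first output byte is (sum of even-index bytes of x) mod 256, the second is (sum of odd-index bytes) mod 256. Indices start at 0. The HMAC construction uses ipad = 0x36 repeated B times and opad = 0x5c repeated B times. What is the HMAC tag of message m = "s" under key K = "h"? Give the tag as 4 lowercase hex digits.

9724

Key "h" = 68 is 1 byte ≤ B = 4; zero-pad to 4 bytes: K' = 68 00 00 00.
K' ⊕ ipad = 5e 36 36 36.  K' ⊕ opad = 34 5c 5c 5c.
Inner input = (K'⊕ipad) ∥ m = 5e 36 36 36 ∥ 73.
Inner hash: even-index sum = 263 mod 256 = 7; odd-index sum = 108 mod 256 = 108 → 07 6c.
Outer input = (K'⊕opad) ∥ inner = 34 5c 5c 5c ∥ 07 6c.
Outer hash (tag): even-index sum = 151 mod 256 = 151; odd-index sum = 292 mod 256 = 36 → 97 24.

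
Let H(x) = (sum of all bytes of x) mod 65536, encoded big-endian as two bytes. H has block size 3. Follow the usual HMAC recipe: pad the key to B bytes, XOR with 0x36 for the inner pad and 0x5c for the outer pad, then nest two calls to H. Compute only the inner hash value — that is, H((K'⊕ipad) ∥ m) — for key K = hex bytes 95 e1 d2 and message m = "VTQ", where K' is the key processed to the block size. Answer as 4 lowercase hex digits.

0359

Key hex bytes 95 e1 d2 is exactly B = 3 bytes: K' = 95 e1 d2.
K' ⊕ ipad = a3 d7 e4.
Inner input = a3 d7 e4 ∥ 56 54 51.
Inner hash: sum = 163+215+228+86+84+81 = 857 → 03 59.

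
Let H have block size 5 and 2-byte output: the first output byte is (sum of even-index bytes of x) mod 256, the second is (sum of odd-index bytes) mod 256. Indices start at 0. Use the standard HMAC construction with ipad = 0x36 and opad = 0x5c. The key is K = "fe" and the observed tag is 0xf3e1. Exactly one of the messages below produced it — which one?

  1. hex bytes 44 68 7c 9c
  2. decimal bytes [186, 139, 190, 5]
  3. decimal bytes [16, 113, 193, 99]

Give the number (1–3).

2

Key "fe" = 66 65 is 2 bytes ≤ B = 5; zero-pad to 5 bytes: K' = 66 65 00 00 00.
K' ⊕ ipad = 50 53 36 36 36; K' ⊕ opad = 3a 39 5c 5c 5c.
m1: inner = H(50 53 36 36 36 44 68 7c 9c) = c0 49; tag = H(3a 39 5c 5c 5c c0 49) = 3b55
m2: inner = H(50 53 36 36 36 ba 8b be 05) = 4c 01; tag = H(3a 39 5c 5c 5c 4c 01) = f3e1 ← matches
m3: inner = H(50 53 36 36 36 10 71 c1 63) = 90 5a; tag = H(3a 39 5c 5c 5c 90 5a) = 4c25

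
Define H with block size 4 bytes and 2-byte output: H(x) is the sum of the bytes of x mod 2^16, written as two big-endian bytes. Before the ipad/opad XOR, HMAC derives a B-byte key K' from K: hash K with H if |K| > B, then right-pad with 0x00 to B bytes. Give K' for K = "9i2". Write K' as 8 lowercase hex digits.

39693200

Key "9i2" = 39 69 32 is 3 bytes ≤ B = 4; zero-pad to 4 bytes: K' = 39 69 32 00.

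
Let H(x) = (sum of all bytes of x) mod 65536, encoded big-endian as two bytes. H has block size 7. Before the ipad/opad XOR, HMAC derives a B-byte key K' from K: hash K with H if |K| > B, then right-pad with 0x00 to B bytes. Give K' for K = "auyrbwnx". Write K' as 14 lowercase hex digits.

|K| = 8 > B = 7, so first hash the key.
H(K): sum = 97+117+121+114+98+119+110+120 = 896 → 03 80.
Zero-pad H(K) = 03 80 to 7 bytes: K' = 03 80 00 00 00 00 00.

03800000000000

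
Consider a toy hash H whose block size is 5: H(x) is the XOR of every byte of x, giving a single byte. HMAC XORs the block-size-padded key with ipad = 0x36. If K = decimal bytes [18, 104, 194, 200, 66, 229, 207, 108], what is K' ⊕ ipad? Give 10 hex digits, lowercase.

4236363636

Key decimal bytes [18, 104, 194, 200, 66, 229, 207, 108] = 12 68 c2 c8 42 e5 cf 6c is 8 bytes > B = 5, so hash it first: H(key) = 74, then zero-pad to 5 bytes: K' = 74 00 00 00 00.
XOR each byte with 0x36: 74⊕36=42, 00⊕36=36, 00⊕36=36, 00⊕36=36, 00⊕36=36.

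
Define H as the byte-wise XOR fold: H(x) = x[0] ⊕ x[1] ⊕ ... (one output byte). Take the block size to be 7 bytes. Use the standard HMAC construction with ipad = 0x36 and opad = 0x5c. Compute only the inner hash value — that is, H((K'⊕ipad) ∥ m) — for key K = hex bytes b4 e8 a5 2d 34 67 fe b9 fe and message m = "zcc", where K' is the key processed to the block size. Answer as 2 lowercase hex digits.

72

Key hex bytes b4 e8 a5 2d 34 67 fe b9 fe is 9 bytes > B = 7, so hash it first: H(key) = 3e, then zero-pad to 7 bytes: K' = 3e 00 00 00 00 00 00.
K' ⊕ ipad = 08 36 36 36 36 36 36.
Inner input = 08 36 36 36 36 36 36 ∥ 7a 63 63.
Inner hash: XOR 08⊕36⊕36⊕36⊕36⊕36⊕36⊕7a⊕63⊕63 = 72.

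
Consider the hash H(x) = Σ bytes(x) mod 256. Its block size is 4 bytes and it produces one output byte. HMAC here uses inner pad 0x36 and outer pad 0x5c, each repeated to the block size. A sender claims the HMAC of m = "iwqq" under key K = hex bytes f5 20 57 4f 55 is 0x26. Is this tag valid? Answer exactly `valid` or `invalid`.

Key hex bytes f5 20 57 4f 55 is 5 bytes > B = 4, so hash it first: H(key) = 10, then zero-pad to 4 bytes: K' = 10 00 00 00.
K' ⊕ ipad = 26 36 36 36; K' ⊕ opad = 4c 5c 5c 5c.
Inner hash: sum = 38+54+54+54+105+119+113+113 = 650; mod 256 = 138 → 8a.
Outer hash (recomputed tag): sum = 76+92+92+92+138 = 490; mod 256 = 234 → ea.
Recomputed tag = ea; claimed = 26 → mismatch.

invalid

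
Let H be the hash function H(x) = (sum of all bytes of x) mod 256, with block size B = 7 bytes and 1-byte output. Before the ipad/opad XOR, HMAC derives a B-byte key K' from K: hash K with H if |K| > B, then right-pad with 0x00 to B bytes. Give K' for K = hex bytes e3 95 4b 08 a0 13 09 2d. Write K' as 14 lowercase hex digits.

b4000000000000

|K| = 8 > B = 7, so first hash the key.
H(K): sum = 227+149+75+8+160+19+9+45 = 692; mod 256 = 180 → b4.
Zero-pad H(K) = b4 to 7 bytes: K' = b4 00 00 00 00 00 00.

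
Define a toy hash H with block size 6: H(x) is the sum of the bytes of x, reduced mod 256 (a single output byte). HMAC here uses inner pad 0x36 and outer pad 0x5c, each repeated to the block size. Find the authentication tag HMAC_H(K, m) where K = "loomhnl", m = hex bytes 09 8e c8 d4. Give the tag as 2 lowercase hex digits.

Key "loomhnl" = 6c 6f 6f 6d 68 6e 6c is 7 bytes > B = 6, so hash it first: H(key) = f9, then zero-pad to 6 bytes: K' = f9 00 00 00 00 00.
K' ⊕ ipad = cf 36 36 36 36 36.  K' ⊕ opad = a5 5c 5c 5c 5c 5c.
Inner input = (K'⊕ipad) ∥ m = cf 36 36 36 36 36 ∥ 09 8e c8 d4.
Inner hash: sum = 207+54+54+54+54+54+9+142+200+212 = 1040; mod 256 = 16 → 10.
Outer input = (K'⊕opad) ∥ inner = a5 5c 5c 5c 5c 5c ∥ 10.
Outer hash (tag): sum = 165+92+92+92+92+92+16 = 641; mod 256 = 129 → 81.

81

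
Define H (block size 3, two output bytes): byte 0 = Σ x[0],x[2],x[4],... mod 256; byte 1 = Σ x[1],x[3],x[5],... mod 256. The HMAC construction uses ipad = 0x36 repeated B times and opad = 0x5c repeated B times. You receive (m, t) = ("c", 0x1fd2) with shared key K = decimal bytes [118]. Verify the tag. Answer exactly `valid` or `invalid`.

valid

Key decimal bytes [118] = 76 is 1 byte ≤ B = 3; zero-pad to 3 bytes: K' = 76 00 00.
K' ⊕ ipad = 40 36 36; K' ⊕ opad = 2a 5c 5c.
Inner hash: even-index sum = 118 mod 256 = 118; odd-index sum = 153 mod 256 = 153 → 76 99.
Outer hash (recomputed tag): even-index sum = 287 mod 256 = 31; odd-index sum = 210 mod 256 = 210 → 1f d2.
Recomputed tag = 1fd2; claimed = 1fd2 → match.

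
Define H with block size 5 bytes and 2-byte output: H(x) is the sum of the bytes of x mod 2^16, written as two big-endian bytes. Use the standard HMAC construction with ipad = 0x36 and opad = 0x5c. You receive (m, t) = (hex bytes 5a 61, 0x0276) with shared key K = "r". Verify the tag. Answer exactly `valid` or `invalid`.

Key "r" = 72 is 1 byte ≤ B = 5; zero-pad to 5 bytes: K' = 72 00 00 00 00.
K' ⊕ ipad = 44 36 36 36 36; K' ⊕ opad = 2e 5c 5c 5c 5c.
Inner hash: sum = 68+54+54+54+54+90+97 = 471 → 01 d7.
Outer hash (recomputed tag): sum = 46+92+92+92+92+1+215 = 630 → 02 76.
Recomputed tag = 0276; claimed = 0276 → match.

valid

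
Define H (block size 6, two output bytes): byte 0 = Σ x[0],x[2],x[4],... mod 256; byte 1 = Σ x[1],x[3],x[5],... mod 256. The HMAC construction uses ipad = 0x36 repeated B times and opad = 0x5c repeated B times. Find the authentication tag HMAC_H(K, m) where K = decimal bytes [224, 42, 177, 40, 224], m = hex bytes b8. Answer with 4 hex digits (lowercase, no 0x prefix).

50b6

Key decimal bytes [224, 42, 177, 40, 224] = e0 2a b1 28 e0 is 5 bytes ≤ B = 6; zero-pad to 6 bytes: K' = e0 2a b1 28 e0 00.
K' ⊕ ipad = d6 1c 87 1e d6 36.  K' ⊕ opad = bc 76 ed 74 bc 5c.
Inner input = (K'⊕ipad) ∥ m = d6 1c 87 1e d6 36 ∥ b8.
Inner hash: even-index sum = 747 mod 256 = 235; odd-index sum = 112 mod 256 = 112 → eb 70.
Outer input = (K'⊕opad) ∥ inner = bc 76 ed 74 bc 5c ∥ eb 70.
Outer hash (tag): even-index sum = 848 mod 256 = 80; odd-index sum = 438 mod 256 = 182 → 50 b6.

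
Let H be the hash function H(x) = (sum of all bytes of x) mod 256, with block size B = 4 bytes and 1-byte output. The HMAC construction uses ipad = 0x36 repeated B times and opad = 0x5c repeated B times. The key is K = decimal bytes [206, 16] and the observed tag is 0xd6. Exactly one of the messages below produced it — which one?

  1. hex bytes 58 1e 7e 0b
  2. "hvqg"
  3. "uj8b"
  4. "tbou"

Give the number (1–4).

2

Key decimal bytes [206, 16] = ce 10 is 2 bytes ≤ B = 4; zero-pad to 4 bytes: K' = ce 10 00 00.
K' ⊕ ipad = f8 26 36 36; K' ⊕ opad = 92 4c 5c 5c.
m1: inner = H(f8 26 36 36 58 1e 7e 0b) = 89; tag = H(92 4c 5c 5c 89) = 1f
m2: inner = H(f8 26 36 36 68 76 71 67) = 40; tag = H(92 4c 5c 5c 40) = d6 ← matches
m3: inner = H(f8 26 36 36 75 6a 38 62) = 03; tag = H(92 4c 5c 5c 03) = 99
m4: inner = H(f8 26 36 36 74 62 6f 75) = 44; tag = H(92 4c 5c 5c 44) = da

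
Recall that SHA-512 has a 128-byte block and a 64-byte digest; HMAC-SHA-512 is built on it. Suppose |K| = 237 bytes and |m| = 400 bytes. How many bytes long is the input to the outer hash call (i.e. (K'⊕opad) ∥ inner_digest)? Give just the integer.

Key is 237 > 128 bytes, so it is hashed to 64 bytes then zero-padded to 128: |K'| = 128.
Outer input = (K'⊕opad) ∥ H(inner) → 128 + 64 = 192 bytes.

192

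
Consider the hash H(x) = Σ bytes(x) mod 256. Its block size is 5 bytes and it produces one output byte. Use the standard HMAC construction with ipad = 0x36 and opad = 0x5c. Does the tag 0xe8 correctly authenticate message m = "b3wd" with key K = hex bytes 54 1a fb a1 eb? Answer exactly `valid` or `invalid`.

valid

Key hex bytes 54 1a fb a1 eb is exactly B = 5 bytes: K' = 54 1a fb a1 eb.
K' ⊕ ipad = 62 2c cd 97 dd; K' ⊕ opad = 08 46 a7 fd b7.
Inner hash: sum = 98+44+205+151+221+98+51+119+100 = 1087; mod 256 = 63 → 3f.
Outer hash (recomputed tag): sum = 8+70+167+253+183+63 = 744; mod 256 = 232 → e8.
Recomputed tag = e8; claimed = e8 → match.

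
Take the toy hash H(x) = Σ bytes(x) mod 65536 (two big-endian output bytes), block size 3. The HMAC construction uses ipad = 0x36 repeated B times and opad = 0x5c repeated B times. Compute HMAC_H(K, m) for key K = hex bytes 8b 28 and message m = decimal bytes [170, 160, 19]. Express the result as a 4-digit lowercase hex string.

0217

Key hex bytes 8b 28 is 2 bytes ≤ B = 3; zero-pad to 3 bytes: K' = 8b 28 00.
K' ⊕ ipad = bd 1e 36.  K' ⊕ opad = d7 74 5c.
Inner input = (K'⊕ipad) ∥ m = bd 1e 36 ∥ aa a0 13.
Inner hash: sum = 189+30+54+170+160+19 = 622 → 02 6e.
Outer input = (K'⊕opad) ∥ inner = d7 74 5c ∥ 02 6e.
Outer hash (tag): sum = 215+116+92+2+110 = 535 → 02 17.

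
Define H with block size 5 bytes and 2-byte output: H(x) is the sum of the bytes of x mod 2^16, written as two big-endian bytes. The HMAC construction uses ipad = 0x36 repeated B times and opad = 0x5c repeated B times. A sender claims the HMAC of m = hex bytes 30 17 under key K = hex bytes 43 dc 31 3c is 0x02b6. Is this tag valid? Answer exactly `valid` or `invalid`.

Key hex bytes 43 dc 31 3c is 4 bytes ≤ B = 5; zero-pad to 5 bytes: K' = 43 dc 31 3c 00.
K' ⊕ ipad = 75 ea 07 0a 36; K' ⊕ opad = 1f 80 6d 60 5c.
Inner hash: sum = 117+234+7+10+54+48+23 = 493 → 01 ed.
Outer hash (recomputed tag): sum = 31+128+109+96+92+1+237 = 694 → 02 b6.
Recomputed tag = 02b6; claimed = 02b6 → match.

valid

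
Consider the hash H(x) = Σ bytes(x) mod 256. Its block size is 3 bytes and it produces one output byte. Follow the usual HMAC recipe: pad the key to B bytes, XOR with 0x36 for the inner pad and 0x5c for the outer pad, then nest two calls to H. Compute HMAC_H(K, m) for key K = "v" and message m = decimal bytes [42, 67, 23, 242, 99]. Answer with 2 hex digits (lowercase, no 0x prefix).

67

Key "v" = 76 is 1 byte ≤ B = 3; zero-pad to 3 bytes: K' = 76 00 00.
K' ⊕ ipad = 40 36 36.  K' ⊕ opad = 2a 5c 5c.
Inner input = (K'⊕ipad) ∥ m = 40 36 36 ∥ 2a 43 17 f2 63.
Inner hash: sum = 64+54+54+42+67+23+242+99 = 645; mod 256 = 133 → 85.
Outer input = (K'⊕opad) ∥ inner = 2a 5c 5c ∥ 85.
Outer hash (tag): sum = 42+92+92+133 = 359; mod 256 = 103 → 67.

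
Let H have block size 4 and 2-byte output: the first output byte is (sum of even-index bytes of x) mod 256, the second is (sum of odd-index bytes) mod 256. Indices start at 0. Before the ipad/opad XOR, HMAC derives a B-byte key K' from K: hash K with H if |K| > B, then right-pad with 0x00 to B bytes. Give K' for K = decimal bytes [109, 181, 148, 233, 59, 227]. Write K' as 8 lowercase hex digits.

3c810000

|K| = 6 > B = 4, so first hash the key.
H(K): even-index sum = 316 mod 256 = 60; odd-index sum = 641 mod 256 = 129 → 3c 81.
Zero-pad H(K) = 3c 81 to 4 bytes: K' = 3c 81 00 00.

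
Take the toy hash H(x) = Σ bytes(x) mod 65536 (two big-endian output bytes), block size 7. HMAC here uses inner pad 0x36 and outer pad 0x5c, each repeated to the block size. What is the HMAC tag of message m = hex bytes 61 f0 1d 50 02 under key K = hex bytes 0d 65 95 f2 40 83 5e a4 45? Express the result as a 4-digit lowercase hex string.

02bb

Key hex bytes 0d 65 95 f2 40 83 5e a4 45 is 9 bytes > B = 7, so hash it first: H(key) = 04 03, then zero-pad to 7 bytes: K' = 04 03 00 00 00 00 00.
K' ⊕ ipad = 32 35 36 36 36 36 36.  K' ⊕ opad = 58 5f 5c 5c 5c 5c 5c.
Inner input = (K'⊕ipad) ∥ m = 32 35 36 36 36 36 36 ∥ 61 f0 1d 50 02.
Inner hash: sum = 50+53+54+54+54+54+54+97+240+29+80+2 = 821 → 03 35.
Outer input = (K'⊕opad) ∥ inner = 58 5f 5c 5c 5c 5c 5c ∥ 03 35.
Outer hash (tag): sum = 88+95+92+92+92+92+92+3+53 = 699 → 02 bb.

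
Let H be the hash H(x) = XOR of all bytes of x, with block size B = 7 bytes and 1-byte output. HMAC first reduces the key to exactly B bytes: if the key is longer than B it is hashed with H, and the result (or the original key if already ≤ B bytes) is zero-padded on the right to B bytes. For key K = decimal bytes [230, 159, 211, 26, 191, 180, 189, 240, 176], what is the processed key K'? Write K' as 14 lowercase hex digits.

|K| = 9 > B = 7, so first hash the key.
H(K): XOR e6⊕9f⊕d3⊕1a⊕bf⊕b4⊕bd⊕f0⊕b0 = 46.
Zero-pad H(K) = 46 to 7 bytes: K' = 46 00 00 00 00 00 00.

46000000000000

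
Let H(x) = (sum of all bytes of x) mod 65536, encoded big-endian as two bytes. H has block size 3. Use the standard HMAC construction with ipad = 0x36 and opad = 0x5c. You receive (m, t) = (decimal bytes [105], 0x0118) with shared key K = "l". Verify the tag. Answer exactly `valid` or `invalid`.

valid

Key "l" = 6c is 1 byte ≤ B = 3; zero-pad to 3 bytes: K' = 6c 00 00.
K' ⊕ ipad = 5a 36 36; K' ⊕ opad = 30 5c 5c.
Inner hash: sum = 90+54+54+105 = 303 → 01 2f.
Outer hash (recomputed tag): sum = 48+92+92+1+47 = 280 → 01 18.
Recomputed tag = 0118; claimed = 0118 → match.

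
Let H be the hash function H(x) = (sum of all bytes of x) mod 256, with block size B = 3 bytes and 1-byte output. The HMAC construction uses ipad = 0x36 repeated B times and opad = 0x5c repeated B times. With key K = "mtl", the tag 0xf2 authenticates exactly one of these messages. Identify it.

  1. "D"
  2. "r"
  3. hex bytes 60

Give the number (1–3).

2

Key "mtl" = 6d 74 6c is exactly B = 3 bytes: K' = 6d 74 6c.
K' ⊕ ipad = 5b 42 5a; K' ⊕ opad = 31 28 30.
m1: inner = H(5b 42 5a 44) = 3b; tag = H(31 28 30 3b) = c4
m2: inner = H(5b 42 5a 72) = 69; tag = H(31 28 30 69) = f2 ← matches
m3: inner = H(5b 42 5a 60) = 57; tag = H(31 28 30 57) = e0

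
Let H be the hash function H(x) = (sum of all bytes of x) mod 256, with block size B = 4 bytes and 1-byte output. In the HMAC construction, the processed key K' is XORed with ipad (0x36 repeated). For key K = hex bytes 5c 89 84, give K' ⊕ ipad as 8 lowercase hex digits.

Key hex bytes 5c 89 84 is 3 bytes ≤ B = 4; zero-pad to 4 bytes: K' = 5c 89 84 00.
XOR each byte with 0x36: 5c⊕36=6a, 89⊕36=bf, 84⊕36=b2, 00⊕36=36.

6abfb236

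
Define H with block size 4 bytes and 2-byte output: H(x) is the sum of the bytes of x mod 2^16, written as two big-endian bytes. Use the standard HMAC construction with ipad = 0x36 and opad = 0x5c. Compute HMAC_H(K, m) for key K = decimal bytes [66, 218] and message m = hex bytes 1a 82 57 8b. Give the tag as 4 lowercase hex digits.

01a9

Key decimal bytes [66, 218] = 42 da is 2 bytes ≤ B = 4; zero-pad to 4 bytes: K' = 42 da 00 00.
K' ⊕ ipad = 74 ec 36 36.  K' ⊕ opad = 1e 86 5c 5c.
Inner input = (K'⊕ipad) ∥ m = 74 ec 36 36 ∥ 1a 82 57 8b.
Inner hash: sum = 116+236+54+54+26+130+87+139 = 842 → 03 4a.
Outer input = (K'⊕opad) ∥ inner = 1e 86 5c 5c ∥ 03 4a.
Outer hash (tag): sum = 30+134+92+92+3+74 = 425 → 01 a9.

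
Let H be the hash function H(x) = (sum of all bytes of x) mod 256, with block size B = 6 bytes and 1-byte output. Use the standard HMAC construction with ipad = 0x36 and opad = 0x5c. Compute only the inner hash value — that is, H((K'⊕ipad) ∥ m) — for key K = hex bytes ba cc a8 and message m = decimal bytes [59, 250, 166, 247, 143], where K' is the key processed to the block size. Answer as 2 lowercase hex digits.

Key hex bytes ba cc a8 is 3 bytes ≤ B = 6; zero-pad to 6 bytes: K' = ba cc a8 00 00 00.
K' ⊕ ipad = 8c fa 9e 36 36 36.
Inner input = 8c fa 9e 36 36 36 ∥ 3b fa a6 f7 8f.
Inner hash: sum = 140+250+158+54+54+54+59+250+166+247+143 = 1575; mod 256 = 39 → 27.

27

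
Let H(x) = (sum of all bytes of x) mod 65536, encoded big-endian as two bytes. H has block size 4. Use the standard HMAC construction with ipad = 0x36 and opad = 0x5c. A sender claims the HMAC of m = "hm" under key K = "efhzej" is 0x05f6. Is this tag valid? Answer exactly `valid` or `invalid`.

Key "efhzej" = 65 66 68 7a 65 6a is 6 bytes > B = 4, so hash it first: H(key) = 02 7c, then zero-pad to 4 bytes: K' = 02 7c 00 00.
K' ⊕ ipad = 34 4a 36 36; K' ⊕ opad = 5e 20 5c 5c.
Inner hash: sum = 52+74+54+54+104+109 = 447 → 01 bf.
Outer hash (recomputed tag): sum = 94+32+92+92+1+191 = 502 → 01 f6.
Recomputed tag = 01f6; claimed = 05f6 → mismatch.

invalid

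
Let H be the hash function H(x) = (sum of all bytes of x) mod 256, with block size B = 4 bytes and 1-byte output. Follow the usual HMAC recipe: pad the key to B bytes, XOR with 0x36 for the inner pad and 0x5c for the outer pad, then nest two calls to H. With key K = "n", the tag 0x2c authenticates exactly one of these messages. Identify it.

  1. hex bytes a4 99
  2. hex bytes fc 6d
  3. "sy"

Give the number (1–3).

Key "n" = 6e is 1 byte ≤ B = 4; zero-pad to 4 bytes: K' = 6e 00 00 00.
K' ⊕ ipad = 58 36 36 36; K' ⊕ opad = 32 5c 5c 5c.
m1: inner = H(58 36 36 36 a4 99) = 37; tag = H(32 5c 5c 5c 37) = 7d
m2: inner = H(58 36 36 36 fc 6d) = 63; tag = H(32 5c 5c 5c 63) = a9
m3: inner = H(58 36 36 36 73 79) = e6; tag = H(32 5c 5c 5c e6) = 2c ← matches

3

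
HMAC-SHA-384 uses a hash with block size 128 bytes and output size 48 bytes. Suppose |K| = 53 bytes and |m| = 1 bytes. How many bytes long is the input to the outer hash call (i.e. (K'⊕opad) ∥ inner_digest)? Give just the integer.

176

Key is 53 ≤ 128 bytes, zero-padded: |K'| = 128.
Outer input = (K'⊕opad) ∥ H(inner) → 128 + 48 = 176 bytes.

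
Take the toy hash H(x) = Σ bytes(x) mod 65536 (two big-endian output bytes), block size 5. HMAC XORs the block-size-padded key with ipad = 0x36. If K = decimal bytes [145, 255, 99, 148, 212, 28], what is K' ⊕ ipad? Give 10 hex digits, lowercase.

3541363636

Key decimal bytes [145, 255, 99, 148, 212, 28] = 91 ff 63 94 d4 1c is 6 bytes > B = 5, so hash it first: H(key) = 03 77, then zero-pad to 5 bytes: K' = 03 77 00 00 00.
XOR each byte with 0x36: 03⊕36=35, 77⊕36=41, 00⊕36=36, 00⊕36=36, 00⊕36=36.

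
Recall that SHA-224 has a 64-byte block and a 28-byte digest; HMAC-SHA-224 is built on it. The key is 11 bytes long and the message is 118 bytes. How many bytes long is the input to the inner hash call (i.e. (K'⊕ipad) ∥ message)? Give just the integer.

Key is 11 ≤ 64 bytes, zero-padded: |K'| = 64.
Inner input = (K'⊕ipad) ∥ m → 64 + 118 = 182 bytes.

182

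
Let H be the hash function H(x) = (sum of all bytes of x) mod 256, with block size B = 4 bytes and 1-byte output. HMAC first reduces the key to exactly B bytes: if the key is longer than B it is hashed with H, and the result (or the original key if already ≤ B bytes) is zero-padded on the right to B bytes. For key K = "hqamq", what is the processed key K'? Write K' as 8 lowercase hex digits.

18000000

|K| = 5 > B = 4, so first hash the key.
H(K): sum = 104+113+97+109+113 = 536; mod 256 = 24 → 18.
Zero-pad H(K) = 18 to 4 bytes: K' = 18 00 00 00.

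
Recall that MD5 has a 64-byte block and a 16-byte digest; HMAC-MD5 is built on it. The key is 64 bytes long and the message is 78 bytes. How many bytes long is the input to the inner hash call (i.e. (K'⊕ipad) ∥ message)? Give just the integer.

142

Key is 64 ≤ 64 bytes, zero-padded: |K'| = 64.
Inner input = (K'⊕ipad) ∥ m → 64 + 78 = 142 bytes.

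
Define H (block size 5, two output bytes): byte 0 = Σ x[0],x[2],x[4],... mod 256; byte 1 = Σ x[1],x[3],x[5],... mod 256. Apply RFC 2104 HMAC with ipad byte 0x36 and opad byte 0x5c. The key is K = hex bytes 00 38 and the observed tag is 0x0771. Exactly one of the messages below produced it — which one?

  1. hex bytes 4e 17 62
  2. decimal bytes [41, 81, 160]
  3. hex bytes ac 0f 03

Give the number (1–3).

3

Key hex bytes 00 38 is 2 bytes ≤ B = 5; zero-pad to 5 bytes: K' = 00 38 00 00 00.
K' ⊕ ipad = 36 0e 36 36 36; K' ⊕ opad = 5c 64 5c 5c 5c.
m1: inner = H(36 0e 36 36 36 4e 17 62) = b9 f4; tag = H(5c 64 5c 5c 5c b9 f4) = 0879
m2: inner = H(36 0e 36 36 36 29 51 a0) = f3 0d; tag = H(5c 64 5c 5c 5c f3 0d) = 21b3
m3: inner = H(36 0e 36 36 36 ac 0f 03) = b1 f3; tag = H(5c 64 5c 5c 5c b1 f3) = 0771 ← matches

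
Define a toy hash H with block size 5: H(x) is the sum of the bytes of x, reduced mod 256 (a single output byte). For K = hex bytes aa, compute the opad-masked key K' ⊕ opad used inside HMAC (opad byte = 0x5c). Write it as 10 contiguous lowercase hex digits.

f65c5c5c5c

Key hex bytes aa is 1 byte ≤ B = 5; zero-pad to 5 bytes: K' = aa 00 00 00 00.
XOR each byte with 0x5c: aa⊕5c=f6, 00⊕5c=5c, 00⊕5c=5c, 00⊕5c=5c, 00⊕5c=5c.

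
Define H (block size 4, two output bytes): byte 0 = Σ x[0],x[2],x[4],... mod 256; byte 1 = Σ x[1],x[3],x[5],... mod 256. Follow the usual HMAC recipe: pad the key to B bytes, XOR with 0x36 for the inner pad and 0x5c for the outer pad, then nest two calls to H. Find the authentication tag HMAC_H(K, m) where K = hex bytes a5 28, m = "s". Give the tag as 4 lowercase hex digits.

Key hex bytes a5 28 is 2 bytes ≤ B = 4; zero-pad to 4 bytes: K' = a5 28 00 00.
K' ⊕ ipad = 93 1e 36 36.  K' ⊕ opad = f9 74 5c 5c.
Inner input = (K'⊕ipad) ∥ m = 93 1e 36 36 ∥ 73.
Inner hash: even-index sum = 316 mod 256 = 60; odd-index sum = 84 mod 256 = 84 → 3c 54.
Outer input = (K'⊕opad) ∥ inner = f9 74 5c 5c ∥ 3c 54.
Outer hash (tag): even-index sum = 401 mod 256 = 145; odd-index sum = 292 mod 256 = 36 → 91 24.

9124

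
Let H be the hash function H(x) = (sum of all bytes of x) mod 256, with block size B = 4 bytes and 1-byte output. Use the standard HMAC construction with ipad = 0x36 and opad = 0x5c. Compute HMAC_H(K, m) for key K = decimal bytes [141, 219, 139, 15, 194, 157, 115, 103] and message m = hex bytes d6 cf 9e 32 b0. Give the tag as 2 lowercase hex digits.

4f

Key decimal bytes [141, 219, 139, 15, 194, 157, 115, 103] = 8d db 8b 0f c2 9d 73 67 is 8 bytes > B = 4, so hash it first: H(key) = 3b, then zero-pad to 4 bytes: K' = 3b 00 00 00.
K' ⊕ ipad = 0d 36 36 36.  K' ⊕ opad = 67 5c 5c 5c.
Inner input = (K'⊕ipad) ∥ m = 0d 36 36 36 ∥ d6 cf 9e 32 b0.
Inner hash: sum = 13+54+54+54+214+207+158+50+176 = 980; mod 256 = 212 → d4.
Outer input = (K'⊕opad) ∥ inner = 67 5c 5c 5c ∥ d4.
Outer hash (tag): sum = 103+92+92+92+212 = 591; mod 256 = 79 → 4f.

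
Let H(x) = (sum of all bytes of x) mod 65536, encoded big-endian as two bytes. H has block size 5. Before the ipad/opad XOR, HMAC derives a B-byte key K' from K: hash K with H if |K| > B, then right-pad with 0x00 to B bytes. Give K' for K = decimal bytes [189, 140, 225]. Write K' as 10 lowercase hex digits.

bd8ce10000

Key decimal bytes [189, 140, 225] = bd 8c e1 is 3 bytes ≤ B = 5; zero-pad to 5 bytes: K' = bd 8c e1 00 00.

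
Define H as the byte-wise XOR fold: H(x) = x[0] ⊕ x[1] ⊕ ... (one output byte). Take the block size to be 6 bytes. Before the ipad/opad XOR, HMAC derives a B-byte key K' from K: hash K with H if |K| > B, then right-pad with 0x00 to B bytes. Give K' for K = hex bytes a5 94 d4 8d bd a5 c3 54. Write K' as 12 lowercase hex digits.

e70000000000

|K| = 8 > B = 6, so first hash the key.
H(K): XOR a5⊕94⊕d4⊕8d⊕bd⊕a5⊕c3⊕54 = e7.
Zero-pad H(K) = e7 to 6 bytes: K' = e7 00 00 00 00 00.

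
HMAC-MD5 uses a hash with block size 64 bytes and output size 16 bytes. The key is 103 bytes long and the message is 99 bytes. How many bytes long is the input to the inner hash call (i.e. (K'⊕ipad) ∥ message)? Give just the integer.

Key is 103 > 64 bytes, so it is hashed to 16 bytes then zero-padded to 64: |K'| = 64.
Inner input = (K'⊕ipad) ∥ m → 64 + 99 = 163 bytes.

163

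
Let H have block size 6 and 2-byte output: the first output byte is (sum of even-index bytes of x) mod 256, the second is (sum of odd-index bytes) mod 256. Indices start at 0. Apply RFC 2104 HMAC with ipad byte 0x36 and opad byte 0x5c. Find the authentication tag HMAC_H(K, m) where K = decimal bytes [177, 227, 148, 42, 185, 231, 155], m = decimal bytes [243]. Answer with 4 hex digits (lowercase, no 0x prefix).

Key decimal bytes [177, 227, 148, 42, 185, 231, 155] = b1 e3 94 2a b9 e7 9b is 7 bytes > B = 6, so hash it first: H(key) = 99 f4, then zero-pad to 6 bytes: K' = 99 f4 00 00 00 00.
K' ⊕ ipad = af c2 36 36 36 36.  K' ⊕ opad = c5 a8 5c 5c 5c 5c.
Inner input = (K'⊕ipad) ∥ m = af c2 36 36 36 36 ∥ f3.
Inner hash: even-index sum = 526 mod 256 = 14; odd-index sum = 302 mod 256 = 46 → 0e 2e.
Outer input = (K'⊕opad) ∥ inner = c5 a8 5c 5c 5c 5c ∥ 0e 2e.
Outer hash (tag): even-index sum = 395 mod 256 = 139; odd-index sum = 398 mod 256 = 142 → 8b 8e.

8b8e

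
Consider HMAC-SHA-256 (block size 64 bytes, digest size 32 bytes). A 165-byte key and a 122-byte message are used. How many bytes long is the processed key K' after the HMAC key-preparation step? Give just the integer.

64

Key is 165 > 64 bytes, so it is hashed to 32 bytes then zero-padded to 64: |K'| = 64.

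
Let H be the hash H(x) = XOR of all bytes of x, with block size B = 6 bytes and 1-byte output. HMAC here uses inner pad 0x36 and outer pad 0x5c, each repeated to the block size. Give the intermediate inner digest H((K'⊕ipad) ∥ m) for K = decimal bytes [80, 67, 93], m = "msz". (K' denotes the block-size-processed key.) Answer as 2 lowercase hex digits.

2a

Key decimal bytes [80, 67, 93] = 50 43 5d is 3 bytes ≤ B = 6; zero-pad to 6 bytes: K' = 50 43 5d 00 00 00.
K' ⊕ ipad = 66 75 6b 36 36 36.
Inner input = 66 75 6b 36 36 36 ∥ 6d 73 7a.
Inner hash: XOR 66⊕75⊕6b⊕36⊕36⊕36⊕6d⊕73⊕7a = 2a.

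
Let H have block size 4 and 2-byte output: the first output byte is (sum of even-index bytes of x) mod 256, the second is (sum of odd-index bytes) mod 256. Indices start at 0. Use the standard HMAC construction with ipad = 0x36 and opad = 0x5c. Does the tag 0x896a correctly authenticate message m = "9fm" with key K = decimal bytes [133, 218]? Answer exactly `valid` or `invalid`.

invalid

Key decimal bytes [133, 218] = 85 da is 2 bytes ≤ B = 4; zero-pad to 4 bytes: K' = 85 da 00 00.
K' ⊕ ipad = b3 ec 36 36; K' ⊕ opad = d9 86 5c 5c.
Inner hash: even-index sum = 399 mod 256 = 143; odd-index sum = 392 mod 256 = 136 → 8f 88.
Outer hash (recomputed tag): even-index sum = 452 mod 256 = 196; odd-index sum = 362 mod 256 = 106 → c4 6a.
Recomputed tag = c46a; claimed = 896a → mismatch.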